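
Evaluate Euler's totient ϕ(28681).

28681 = 23 * 29 * 43.
φ(28681) = 28681 · (1 − 1/23) · (1 − 1/29) · (1 − 1/43)
       = 28681 · 25872/28681 = 25872.

25872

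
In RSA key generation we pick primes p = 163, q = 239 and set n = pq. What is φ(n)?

38556

For distinct primes, φ(pq) = (p−1)(q−1) = 162 × 238 = 38556.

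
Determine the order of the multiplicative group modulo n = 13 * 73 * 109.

93312

φ(103441) = 103441 · (1 − 1/13) · (1 − 1/73) · (1 − 1/109)
       = 103441 · 93312/103441 = 93312.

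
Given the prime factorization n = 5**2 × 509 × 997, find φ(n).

10119360

φ(12686825) = 12686825 · (1 − 1/5) · (1 − 1/509) · (1 − 1/997)
       = 12686825 · 2023872/2537365 = 10119360.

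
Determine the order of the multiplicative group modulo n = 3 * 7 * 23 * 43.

φ(20769) = 20769 · (1 − 1/3) · (1 − 1/7) · (1 − 1/23) · (1 − 1/43)
       = 20769 · 11088/20769 = 11088.

11088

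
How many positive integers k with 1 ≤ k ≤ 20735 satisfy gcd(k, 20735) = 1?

Factor 20735: 20735 = 5 × 11 × 13 × 29.
φ(5) = 5 − 1 = 4.
φ(11) = 11 − 1 = 10.
φ(13) = 13 − 1 = 12.
φ(29) = 29 − 1 = 28.
Since φ is multiplicative, φ(20735) = 4 · 10 · 12 · 28 = 13440.

13440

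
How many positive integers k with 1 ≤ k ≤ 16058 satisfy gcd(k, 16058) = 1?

6480

16058 = 2 × 7 × 31 × 37.
φ(2) = 2 − 1 = 1.
φ(7) = 7 − 1 = 6.
φ(31) = 31 − 1 = 30.
φ(37) = 37 − 1 = 36.
φ(16058) = 1 × 6 × 30 × 36 = 6480.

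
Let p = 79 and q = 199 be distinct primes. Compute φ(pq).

15444

φ(15721) = 15721 · (1 − 1/79) · (1 − 1/199)
       = 15721 · 15444/15721 = 15444.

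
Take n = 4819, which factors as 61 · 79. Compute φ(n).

4680

φ(4819) = 4819 · (1 − 1/61) · (1 − 1/79)
       = 4819 · 4680/4819 = 4680.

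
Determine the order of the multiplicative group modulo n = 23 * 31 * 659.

φ(469867) = 469867 · (1 − 1/23) · (1 − 1/31) · (1 − 1/659)
       = 469867 · 434280/469867 = 434280.

434280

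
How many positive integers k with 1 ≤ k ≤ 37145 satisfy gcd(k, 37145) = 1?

Prime factorization: 37145 = 5 · 17 · 19 · 23.
φ(5) = 5 − 1 = 4.
φ(17) = 17 − 1 = 16.
φ(19) = 19 − 1 = 18.
φ(23) = 23 − 1 = 22.
φ(37145) = 4 × 16 × 18 × 22 = 25344.

25344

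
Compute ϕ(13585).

8640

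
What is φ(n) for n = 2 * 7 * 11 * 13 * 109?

φ(2) = 2 − 1 = 1.
φ(7) = 7 − 1 = 6.
φ(11) = 11 − 1 = 10.
φ(13) = 13 − 1 = 12.
φ(109) = 109 − 1 = 108.
Multiply: 1 · 6 · 10 · 12 · 108 = 77760.

77760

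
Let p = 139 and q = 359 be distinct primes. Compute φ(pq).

φ(49901) = 49901 · (1 − 1/139) · (1 − 1/359)
       = 49901 · 49404/49901 = 49404.

49404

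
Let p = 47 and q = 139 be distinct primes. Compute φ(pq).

6348

φ(n) = (p − 1)(q − 1) = (47−1)(139−1) = 46·138 = 6348.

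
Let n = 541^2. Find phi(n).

292140

φ(541^2) = 541^2 − 541^1 = 292681 − 541 = 292140.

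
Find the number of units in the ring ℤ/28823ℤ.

25920

Factor 28823: 28823 = 19 · 37 · 41.
φ(28823) = 28823 · (1 − 1/19) · (1 − 1/37) · (1 − 1/41)
       = 28823 · 25920/28823 = 25920.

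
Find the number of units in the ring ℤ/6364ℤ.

3024

First factor: 6364 = 2^2 * 37 * 43.
φ(2^2) = 2^1·(2−1) = 2·1 = 2.
φ(37) = 37 − 1 = 36.
φ(43) = 43 − 1 = 42.
Since φ is multiplicative, φ(6364) = 2 · 36 · 42 = 3024.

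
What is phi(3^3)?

φ(27) = 27 · (1 − 1/3)
       = 27 · 2/3 = 18.

18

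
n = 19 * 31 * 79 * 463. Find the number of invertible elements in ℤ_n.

19459440

φ(21543853) = 21543853 · (1 − 1/19) · (1 − 1/31) · (1 − 1/79) · (1 − 1/463)
       = 21543853 · 19459440/21543853 = 19459440.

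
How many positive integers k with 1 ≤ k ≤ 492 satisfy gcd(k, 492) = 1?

160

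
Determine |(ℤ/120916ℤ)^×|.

Prime factorization: 120916 = 2**2 * 19 * 37 * 43.
φ(2^2) = 2^2 − 2^1 = 4 − 2 = 2.
φ(19) = 19 − 1 = 18.
φ(37) = 37 − 1 = 36.
φ(43) = 43 − 1 = 42.
Since φ is multiplicative, φ(120916) = 2 · 18 · 36 · 42 = 54432.

54432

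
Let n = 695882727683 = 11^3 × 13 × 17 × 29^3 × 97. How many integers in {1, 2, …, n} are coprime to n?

525184450560

φ(11^3) = 11^3 − 11^2 = 1331 − 121 = 1210.
φ(13) = 13 − 1 = 12.
φ(17) = 17 − 1 = 16.
φ(29^3) = 29^2·(29−1) = 841·28 = 23548.
φ(97) = 97 − 1 = 96.
φ(695882727683) = 1210 × 12 × 16 × 23548 × 96 = 525184450560.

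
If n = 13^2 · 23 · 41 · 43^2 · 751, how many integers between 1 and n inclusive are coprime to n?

φ(221296856833) = 221296856833 · (1 − 1/13) · (1 − 1/23) · (1 − 1/41) · (1 − 1/43) · (1 − 1/751)
       = 221296856833 · 332640000/395879887 = 185945760000.

185945760000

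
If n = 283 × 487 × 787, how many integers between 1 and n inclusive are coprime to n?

107722872

φ(283) = 283 − 1 = 282.
φ(487) = 487 − 1 = 486.
φ(787) = 787 − 1 = 786.
φ(108465127) = 282 × 486 × 786 = 107722872.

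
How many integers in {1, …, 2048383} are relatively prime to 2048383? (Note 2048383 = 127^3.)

φ(2048383) = 2048383 · (1 − 1/127)
       = 2048383 · 126/127 = 2032254.

2032254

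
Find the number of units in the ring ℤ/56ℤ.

24

Factor 56: 56 = 2^3 × 7.
φ(2^3) = 2^2·(2−1) = 4·1 = 4.
φ(7) = 7 − 1 = 6.
Since φ is multiplicative, φ(56) = 4 · 6 = 24.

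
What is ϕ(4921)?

4921 = 7 · 19 · 37.
φ(4921) = 4921 · (1 − 1/7) · (1 − 1/19) · (1 − 1/37)
       = 4921 · 3888/4921 = 3888.

3888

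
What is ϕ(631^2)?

397530

φ(631^2) = 631^2 − 631^1 = 398161 − 631 = 397530.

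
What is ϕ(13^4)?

26364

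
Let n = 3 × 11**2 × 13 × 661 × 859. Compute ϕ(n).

φ(2679443481) = 2679443481 · (1 − 1/3) · (1 − 1/11) · (1 − 1/13) · (1 − 1/661) · (1 − 1/859)
       = 2679443481 · 135907200/243585771 = 1494979200.

1494979200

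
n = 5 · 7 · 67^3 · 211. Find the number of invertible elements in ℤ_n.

1493220960

φ(5) = 5 − 1 = 4.
φ(7) = 7 − 1 = 6.
φ(67^3) = 67^2·(67−1) = 4489·66 = 296274.
φ(211) = 211 − 1 = 210.
φ(2221134755) = 4 × 6 × 296274 × 210 = 1493220960.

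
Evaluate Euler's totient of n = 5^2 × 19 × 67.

φ(5^2) = 5^2 − 5^1 = 25 − 5 = 20.
φ(19) = 19 − 1 = 18.
φ(67) = 67 − 1 = 66.
Multiply: 20 · 18 · 66 = 23760.

23760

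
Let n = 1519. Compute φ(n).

1519 = 7^2 × 31.
φ(1519) = 1519 · (1 − 1/7) · (1 − 1/31)
       = 1519 · 180/217 = 1260.

1260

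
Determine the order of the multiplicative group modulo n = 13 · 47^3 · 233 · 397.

112025776896

φ(13) = 13 − 1 = 12.
φ(47^3) = 47^3 − 47^2 = 103823 − 2209 = 101614.
φ(233) = 233 − 1 = 232.
φ(397) = 397 − 1 = 396.
φ(124848507199) = 12 × 101614 × 232 × 396 = 112025776896.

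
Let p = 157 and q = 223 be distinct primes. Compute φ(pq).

34632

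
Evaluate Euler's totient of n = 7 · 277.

φ(7) = 7 − 1 = 6.
φ(277) = 277 − 1 = 276.
φ(1939) = 6 × 276 = 1656.

1656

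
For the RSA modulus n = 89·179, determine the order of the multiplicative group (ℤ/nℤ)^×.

15664

φ(n) = (p − 1)(q − 1) = (89−1)(179−1) = 88·178 = 15664.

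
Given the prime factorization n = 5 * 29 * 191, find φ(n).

21280

φ(5) = 5 − 1 = 4.
φ(29) = 29 − 1 = 28.
φ(191) = 191 − 1 = 190.
Multiply: 4 · 28 · 190 = 21280.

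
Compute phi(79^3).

φ(79^3) = 79^3 − 79^2 = 493039 − 6241 = 486798.

486798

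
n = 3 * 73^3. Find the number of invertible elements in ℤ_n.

767376

φ(3) = 3 − 1 = 2.
φ(73^3) = 73^2·(73−1) = 5329·72 = 383688.
Since φ is multiplicative, φ(1167051) = 2 · 383688 = 767376.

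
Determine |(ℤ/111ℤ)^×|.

72

Prime factorization: 111 = 3 · 37.
φ(111) = 111 · (1 − 1/3) · (1 − 1/37)
       = 111 · 72/111 = 72.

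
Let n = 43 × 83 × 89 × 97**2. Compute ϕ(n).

φ(43) = 43 − 1 = 42.
φ(83) = 83 − 1 = 82.
φ(89) = 89 − 1 = 88.
φ(97^2) = 97^2 − 97^1 = 9409 − 97 = 9312.
Multiply: 42 · 82 · 88 · 9312 = 2822206464.

2822206464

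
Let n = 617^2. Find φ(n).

380072

φ(380689) = 380689 · (1 − 1/617)
       = 380689 · 616/617 = 380072.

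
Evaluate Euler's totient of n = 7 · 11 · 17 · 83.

78720

φ(7) = 7 − 1 = 6.
φ(11) = 11 − 1 = 10.
φ(17) = 17 − 1 = 16.
φ(83) = 83 − 1 = 82.
φ(108647) = 6 × 10 × 16 × 82 = 78720.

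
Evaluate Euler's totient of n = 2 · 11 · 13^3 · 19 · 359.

130684320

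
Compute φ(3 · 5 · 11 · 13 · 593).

φ(3) = 3 − 1 = 2.
φ(5) = 5 − 1 = 4.
φ(11) = 11 − 1 = 10.
φ(13) = 13 − 1 = 12.
φ(593) = 593 − 1 = 592.
φ(1271985) = 2 × 4 × 10 × 12 × 592 = 568320.

568320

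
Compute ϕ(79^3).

φ(79^3) = 79^2·(79−1) = 6241·78 = 486798.

486798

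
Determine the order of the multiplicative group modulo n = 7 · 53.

φ(371) = 371 · (1 − 1/7) · (1 − 1/53)
       = 371 · 312/371 = 312.

312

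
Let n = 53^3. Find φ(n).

146068

φ(53^3) = 53^3 − 53^2 = 148877 − 2809 = 146068.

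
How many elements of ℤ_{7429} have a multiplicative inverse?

Factor 7429: 7429 = 17 · 19 · 23.
φ(7429) = 7429 · (1 − 1/17) · (1 − 1/19) · (1 − 1/23)
       = 7429 · 6336/7429 = 6336.

6336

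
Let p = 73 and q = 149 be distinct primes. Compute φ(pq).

10656

φ(pq) = (p−1)(q−1) = 72 · 148 = 10656.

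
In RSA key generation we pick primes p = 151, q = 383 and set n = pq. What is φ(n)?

57300

φ(57833) = 57833 · (1 − 1/151) · (1 − 1/383)
       = 57833 · 57300/57833 = 57300.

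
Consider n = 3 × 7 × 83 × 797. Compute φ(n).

φ(3) = 3 − 1 = 2.
φ(7) = 7 − 1 = 6.
φ(83) = 83 − 1 = 82.
φ(797) = 797 − 1 = 796.
φ(1389171) = 2 × 6 × 82 × 796 = 783264.

783264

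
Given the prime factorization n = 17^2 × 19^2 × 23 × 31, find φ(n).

61395840

φ(74386577) = 74386577 · (1 − 1/17) · (1 − 1/19) · (1 − 1/23) · (1 − 1/31)
       = 74386577 · 190080/230299 = 61395840.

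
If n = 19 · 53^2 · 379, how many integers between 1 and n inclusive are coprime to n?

18751824

φ(20227609) = 20227609 · (1 − 1/19) · (1 − 1/53) · (1 − 1/379)
       = 20227609 · 353808/381653 = 18751824.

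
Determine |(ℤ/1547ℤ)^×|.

1152

Prime factorization: 1547 = 7 × 13 × 17.
φ(1547) = 1547 · (1 − 1/7) · (1 − 1/13) · (1 − 1/17)
       = 1547 · 1152/1547 = 1152.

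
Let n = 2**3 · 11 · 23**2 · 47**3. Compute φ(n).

2056667360

φ(4833168296) = 4833168296 · (1 − 1/2) · (1 − 1/11) · (1 − 1/23) · (1 − 1/47)
       = 4833168296 · 10120/23782 = 2056667360.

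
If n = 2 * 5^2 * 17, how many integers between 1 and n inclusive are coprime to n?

320

φ(2) = 2 − 1 = 1.
φ(5^2) = 5^1·(5−1) = 5·4 = 20.
φ(17) = 17 − 1 = 16.
Since φ is multiplicative, φ(850) = 1 · 20 · 16 = 320.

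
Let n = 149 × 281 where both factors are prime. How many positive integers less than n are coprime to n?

41440

φ(41869) = 41869 · (1 − 1/149) · (1 − 1/281)
       = 41869 · 41440/41869 = 41440.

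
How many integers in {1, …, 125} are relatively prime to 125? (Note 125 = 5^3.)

100

φ(5^3) = 5^2·(5−1) = 25·4 = 100.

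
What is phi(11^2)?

110

φ(11^2) = 11^2 − 11^1 = 121 − 11 = 110.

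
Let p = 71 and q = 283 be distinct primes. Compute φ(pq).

φ(pq) = (p−1)(q−1) = 70 · 282 = 19740.

19740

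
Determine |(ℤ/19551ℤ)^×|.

10584

Prime factorization: 19551 = 3 × 7^3 × 19.
φ(19551) = 19551 · (1 − 1/3) · (1 − 1/7) · (1 − 1/19)
       = 19551 · 216/399 = 10584.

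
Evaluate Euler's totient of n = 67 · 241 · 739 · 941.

10988524800

φ(67) = 67 − 1 = 66.
φ(241) = 241 − 1 = 240.
φ(739) = 739 − 1 = 738.
φ(941) = 941 − 1 = 940.
Multiply: 66 · 240 · 738 · 940 = 10988524800.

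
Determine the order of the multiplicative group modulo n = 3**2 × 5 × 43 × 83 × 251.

20664000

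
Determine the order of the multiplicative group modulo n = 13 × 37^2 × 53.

831168

φ(13) = 13 − 1 = 12.
φ(37^2) = 37^2 − 37^1 = 1369 − 37 = 1332.
φ(53) = 53 − 1 = 52.
Since φ is multiplicative, φ(943241) = 12 · 1332 · 52 = 831168.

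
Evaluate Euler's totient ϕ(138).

138 = 2 × 3 × 23.
φ(2) = 2 − 1 = 1.
φ(3) = 3 − 1 = 2.
φ(23) = 23 − 1 = 22.
Multiply: 1 · 2 · 22 = 44.

44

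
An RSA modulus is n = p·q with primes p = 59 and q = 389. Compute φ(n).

φ(22951) = 22951 · (1 − 1/59) · (1 − 1/389)
       = 22951 · 22504/22951 = 22504.

22504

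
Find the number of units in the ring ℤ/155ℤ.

Factor 155: 155 = 5 · 31.
φ(5) = 5 − 1 = 4.
φ(31) = 31 − 1 = 30.
φ(155) = 4 × 30 = 120.

120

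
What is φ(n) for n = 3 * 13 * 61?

φ(3) = 3 − 1 = 2.
φ(13) = 13 − 1 = 12.
φ(61) = 61 − 1 = 60.
φ(2379) = 2 × 12 × 60 = 1440.

1440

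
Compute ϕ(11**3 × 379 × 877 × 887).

354989083680

φ(11^3) = 11^3 − 11^2 = 1331 − 121 = 1210.
φ(379) = 379 − 1 = 378.
φ(877) = 877 − 1 = 876.
φ(887) = 887 − 1 = 886.
Since φ is multiplicative, φ(392410372651) = 1210 · 378 · 876 · 886 = 354989083680.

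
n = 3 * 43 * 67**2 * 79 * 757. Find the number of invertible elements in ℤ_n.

φ(3) = 3 − 1 = 2.
φ(43) = 43 − 1 = 42.
φ(67^2) = 67^2 − 67^1 = 4489 − 67 = 4422.
φ(79) = 79 − 1 = 78.
φ(757) = 757 − 1 = 756.
φ(34630781043) = 2 × 42 × 4422 × 78 × 756 = 21903545664.

21903545664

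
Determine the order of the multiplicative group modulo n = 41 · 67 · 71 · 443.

φ(86401391) = 86401391 · (1 − 1/41) · (1 − 1/67) · (1 − 1/71) · (1 − 1/443)
       = 86401391 · 81681600/86401391 = 81681600.

81681600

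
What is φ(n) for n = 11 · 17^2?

φ(11) = 11 − 1 = 10.
φ(17^2) = 17^2 − 17^1 = 289 − 17 = 272.
Multiply: 10 · 272 = 2720.

2720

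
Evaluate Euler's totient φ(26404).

Prime factorization: 26404 = 2^2 · 7 · 23 · 41.
φ(26404) = 26404 · (1 − 1/2) · (1 − 1/7) · (1 − 1/23) · (1 − 1/41)
       = 26404 · 5280/13202 = 10560.

10560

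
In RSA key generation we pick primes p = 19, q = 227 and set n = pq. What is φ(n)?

φ(19) = 19 − 1 = 18.
φ(227) = 227 − 1 = 226.
Since φ is multiplicative, φ(4313) = 18 · 226 = 4068.

4068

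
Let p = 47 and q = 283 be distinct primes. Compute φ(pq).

12972

φ(47) = 47 − 1 = 46.
φ(283) = 283 − 1 = 282.
Multiply: 46 · 282 = 12972.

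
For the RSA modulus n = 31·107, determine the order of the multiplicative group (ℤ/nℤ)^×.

3180

φ(31) = 31 − 1 = 30.
φ(107) = 107 − 1 = 106.
Since φ is multiplicative, φ(3317) = 30 · 106 = 3180.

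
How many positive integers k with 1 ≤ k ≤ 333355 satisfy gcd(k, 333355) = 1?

221760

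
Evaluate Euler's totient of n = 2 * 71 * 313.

21840

φ(2) = 2 − 1 = 1.
φ(71) = 71 − 1 = 70.
φ(313) = 313 − 1 = 312.
Multiply: 1 · 70 · 312 = 21840.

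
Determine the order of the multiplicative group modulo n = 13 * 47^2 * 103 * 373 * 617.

φ(680722786991) = 680722786991 · (1 − 1/13) · (1 − 1/47) · (1 − 1/103) · (1 − 1/373) · (1 − 1/617)
       = 680722786991 · 12902174208/14483463553 = 606402187776.

606402187776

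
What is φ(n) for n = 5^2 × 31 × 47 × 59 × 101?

φ(217056575) = 217056575 · (1 − 1/5) · (1 − 1/31) · (1 − 1/47) · (1 − 1/59) · (1 − 1/101)
       = 217056575 · 32016000/43411315 = 160080000.

160080000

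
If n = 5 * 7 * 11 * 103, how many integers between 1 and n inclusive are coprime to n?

24480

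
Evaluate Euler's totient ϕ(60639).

35840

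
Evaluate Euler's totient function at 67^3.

φ(300763) = 300763 · (1 − 1/67)
       = 300763 · 66/67 = 296274.

296274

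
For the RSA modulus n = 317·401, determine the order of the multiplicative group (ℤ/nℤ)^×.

126400

φ(317) = 317 − 1 = 316.
φ(401) = 401 − 1 = 400.
Since φ is multiplicative, φ(127117) = 316 · 400 = 126400.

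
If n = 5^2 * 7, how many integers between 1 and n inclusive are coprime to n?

120

φ(5^2) = 5^1·(5−1) = 5·4 = 20.
φ(7) = 7 − 1 = 6.
Since φ is multiplicative, φ(175) = 20 · 6 = 120.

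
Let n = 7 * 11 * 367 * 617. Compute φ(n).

13527360

φ(7) = 7 − 1 = 6.
φ(11) = 11 − 1 = 10.
φ(367) = 367 − 1 = 366.
φ(617) = 617 − 1 = 616.
φ(17435803) = 6 × 10 × 366 × 616 = 13527360.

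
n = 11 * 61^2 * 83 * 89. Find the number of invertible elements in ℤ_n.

φ(302357297) = 302357297 · (1 − 1/11) · (1 − 1/61) · (1 − 1/83) · (1 − 1/89)
       = 302357297 · 4329600/4956677 = 264105600.

264105600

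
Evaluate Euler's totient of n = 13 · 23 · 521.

137280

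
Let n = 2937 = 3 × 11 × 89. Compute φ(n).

1760

φ(2937) = 2937 · (1 − 1/3) · (1 − 1/11) · (1 − 1/89)
       = 2937 · 1760/2937 = 1760.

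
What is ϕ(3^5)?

φ(3^5) = 3^5 − 3^4 = 243 − 81 = 162.

162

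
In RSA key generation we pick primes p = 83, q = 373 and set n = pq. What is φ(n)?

φ(pq) = (p−1)(q−1) = 82 · 372 = 30504.

30504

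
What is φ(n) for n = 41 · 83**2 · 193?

φ(41) = 41 − 1 = 40.
φ(83^2) = 83^2 − 83^1 = 6889 − 83 = 6806.
φ(193) = 193 − 1 = 192.
φ(54512657) = 40 × 6806 × 192 = 52270080.

52270080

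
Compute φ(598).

598 = 2 · 13 · 23.
φ(598) = 598 · (1 − 1/2) · (1 − 1/13) · (1 − 1/23)
       = 598 · 264/598 = 264.

264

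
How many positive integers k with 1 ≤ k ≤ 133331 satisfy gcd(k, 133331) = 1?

105600

First factor: 133331 = 11 · 17 · 23 · 31.
φ(11) = 11 − 1 = 10.
φ(17) = 17 − 1 = 16.
φ(23) = 23 − 1 = 22.
φ(31) = 31 − 1 = 30.
φ(133331) = 10 × 16 × 22 × 30 = 105600.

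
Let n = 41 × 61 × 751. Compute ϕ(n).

1800000

φ(1878251) = 1878251 · (1 − 1/41) · (1 − 1/61) · (1 − 1/751)
       = 1878251 · 1800000/1878251 = 1800000.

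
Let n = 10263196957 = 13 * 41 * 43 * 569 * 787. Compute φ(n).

φ(10263196957) = 10263196957 · (1 − 1/13) · (1 − 1/41) · (1 − 1/43) · (1 − 1/569) · (1 − 1/787)
       = 10263196957 · 9000391680/10263196957 = 9000391680.

9000391680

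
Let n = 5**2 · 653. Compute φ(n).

13040

φ(5^2) = 5^2 − 5^1 = 25 − 5 = 20.
φ(653) = 653 − 1 = 652.
Since φ is multiplicative, φ(16325) = 20 · 652 = 13040.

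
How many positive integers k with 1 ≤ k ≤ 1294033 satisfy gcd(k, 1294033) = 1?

1095120

Prime factorization: 1294033 = 13^3 · 19 · 31.
φ(13^3) = 13^2·(13−1) = 169·12 = 2028.
φ(19) = 19 − 1 = 18.
φ(31) = 31 − 1 = 30.
φ(1294033) = 2028 × 18 × 30 = 1095120.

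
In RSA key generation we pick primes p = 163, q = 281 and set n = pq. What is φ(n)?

φ(45803) = 45803 · (1 − 1/163) · (1 − 1/281)
       = 45803 · 45360/45803 = 45360.

45360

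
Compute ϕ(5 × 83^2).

φ(34445) = 34445 · (1 − 1/5) · (1 − 1/83)
       = 34445 · 328/415 = 27224.

27224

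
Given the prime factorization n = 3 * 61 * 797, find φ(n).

φ(3) = 3 − 1 = 2.
φ(61) = 61 − 1 = 60.
φ(797) = 797 − 1 = 796.
φ(145851) = 2 × 60 × 796 = 95520.

95520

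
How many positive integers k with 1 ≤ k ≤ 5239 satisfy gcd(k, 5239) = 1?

4680

Prime factorization: 5239 = 13**2 * 31.
φ(13^2) = 13^2 − 13^1 = 169 − 13 = 156.
φ(31) = 31 − 1 = 30.
Since φ is multiplicative, φ(5239) = 156 · 30 = 4680.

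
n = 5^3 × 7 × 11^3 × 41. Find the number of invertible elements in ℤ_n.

29040000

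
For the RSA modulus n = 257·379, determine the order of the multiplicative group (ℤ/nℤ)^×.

96768

φ(n) = (p − 1)(q − 1) = (257−1)(379−1) = 256·378 = 96768.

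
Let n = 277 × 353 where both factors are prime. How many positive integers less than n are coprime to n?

φ(277) = 277 − 1 = 276.
φ(353) = 353 − 1 = 352.
Since φ is multiplicative, φ(97781) = 276 · 352 = 97152.

97152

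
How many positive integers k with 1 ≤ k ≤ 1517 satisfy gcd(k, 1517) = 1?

1517 = 37 × 41.
φ(37) = 37 − 1 = 36.
φ(41) = 41 − 1 = 40.
φ(1517) = 36 × 40 = 1440.

1440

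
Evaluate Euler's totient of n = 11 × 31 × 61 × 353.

φ(11) = 11 − 1 = 10.
φ(31) = 31 − 1 = 30.
φ(61) = 61 − 1 = 60.
φ(353) = 353 − 1 = 352.
Multiply: 10 · 30 · 60 · 352 = 6336000.

6336000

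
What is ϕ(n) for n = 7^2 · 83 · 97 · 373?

φ(7^2) = 7^1·(7−1) = 7·6 = 42.
φ(83) = 83 − 1 = 82.
φ(97) = 97 − 1 = 96.
φ(373) = 373 − 1 = 372.
Multiply: 42 · 82 · 96 · 372 = 122992128.

122992128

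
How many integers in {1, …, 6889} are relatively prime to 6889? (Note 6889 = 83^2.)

φ(6889) = 6889 · (1 − 1/83)
       = 6889 · 82/83 = 6806.

6806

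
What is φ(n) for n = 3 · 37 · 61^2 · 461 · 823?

99642182400

φ(3) = 3 − 1 = 2.
φ(37) = 37 − 1 = 36.
φ(61^2) = 61^2 − 61^1 = 3721 − 61 = 3660.
φ(461) = 461 − 1 = 460.
φ(823) = 823 − 1 = 822.
Since φ is multiplicative, φ(156705200493) = 2 · 36 · 3660 · 460 · 822 = 99642182400.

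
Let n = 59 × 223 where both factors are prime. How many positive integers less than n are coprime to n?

φ(pq) = (p−1)(q−1) = 58 · 222 = 12876.

12876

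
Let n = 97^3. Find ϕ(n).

φ(912673) = 912673 · (1 − 1/97)
       = 912673 · 96/97 = 903264.

903264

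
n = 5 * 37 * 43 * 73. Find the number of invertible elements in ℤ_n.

φ(5) = 5 − 1 = 4.
φ(37) = 37 − 1 = 36.
φ(43) = 43 − 1 = 42.
φ(73) = 73 − 1 = 72.
φ(580715) = 4 × 36 × 42 × 72 = 435456.

435456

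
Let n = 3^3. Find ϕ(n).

18

φ(3^3) = 3^3 − 3^2 = 27 − 9 = 18.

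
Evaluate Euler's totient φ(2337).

First factor: 2337 = 3 · 19 · 41.
φ(3) = 3 − 1 = 2.
φ(19) = 19 − 1 = 18.
φ(41) = 41 − 1 = 40.
Multiply: 2 · 18 · 40 = 1440.

1440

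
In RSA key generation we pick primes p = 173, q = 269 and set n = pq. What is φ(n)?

46096

For distinct primes, φ(pq) = (p−1)(q−1) = 172 × 268 = 46096.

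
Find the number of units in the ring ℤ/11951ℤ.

First factor: 11951 = 17 · 19 · 37.
φ(17) = 17 − 1 = 16.
φ(19) = 19 − 1 = 18.
φ(37) = 37 − 1 = 36.
Since φ is multiplicative, φ(11951) = 16 · 18 · 36 = 10368.

10368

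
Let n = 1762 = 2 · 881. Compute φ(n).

φ(1762) = 1762 · (1 − 1/2) · (1 − 1/881)
       = 1762 · 880/1762 = 880.

880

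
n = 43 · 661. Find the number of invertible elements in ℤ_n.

φ(28423) = 28423 · (1 − 1/43) · (1 − 1/661)
       = 28423 · 27720/28423 = 27720.

27720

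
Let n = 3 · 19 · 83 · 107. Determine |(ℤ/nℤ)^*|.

312912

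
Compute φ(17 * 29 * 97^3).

φ(449947789) = 449947789 · (1 − 1/17) · (1 − 1/29) · (1 − 1/97)
       = 449947789 · 43008/47821 = 404662272.

404662272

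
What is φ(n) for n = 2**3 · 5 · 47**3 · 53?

φ(2^3) = 2^2·(2−1) = 4·1 = 4.
φ(5) = 5 − 1 = 4.
φ(47^3) = 47^2·(47−1) = 2209·46 = 101614.
φ(53) = 53 − 1 = 52.
φ(220104760) = 4 × 4 × 101614 × 52 = 84542848.

84542848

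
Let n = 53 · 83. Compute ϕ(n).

4264

φ(53) = 53 − 1 = 52.
φ(83) = 83 − 1 = 82.
Multiply: 52 · 82 = 4264.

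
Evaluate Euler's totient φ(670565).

670565 = 5 · 7^3 · 17 · 23.
φ(670565) = 670565 · (1 − 1/5) · (1 − 1/7) · (1 − 1/17) · (1 − 1/23)
       = 670565 · 8448/13685 = 413952.

413952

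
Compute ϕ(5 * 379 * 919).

φ(1741505) = 1741505 · (1 − 1/5) · (1 − 1/379) · (1 − 1/919)
       = 1741505 · 1388016/1741505 = 1388016.

1388016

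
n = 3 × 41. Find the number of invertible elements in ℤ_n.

80

φ(123) = 123 · (1 − 1/3) · (1 − 1/41)
       = 123 · 80/123 = 80.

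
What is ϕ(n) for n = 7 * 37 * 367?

79056

φ(7) = 7 − 1 = 6.
φ(37) = 37 − 1 = 36.
φ(367) = 367 − 1 = 366.
φ(95053) = 6 × 36 × 366 = 79056.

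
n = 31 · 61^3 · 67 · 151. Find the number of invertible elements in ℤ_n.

66308220000

φ(31) = 31 − 1 = 30.
φ(61^3) = 61^2·(61−1) = 3721·60 = 223260.
φ(67) = 67 − 1 = 66.
φ(151) = 151 − 1 = 150.
Since φ is multiplicative, φ(71187370087) = 30 · 223260 · 66 · 150 = 66308220000.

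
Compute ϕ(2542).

1200

First factor: 2542 = 2 · 31 · 41.
φ(2) = 2 − 1 = 1.
φ(31) = 31 − 1 = 30.
φ(41) = 41 − 1 = 40.
φ(2542) = 1 × 30 × 40 = 1200.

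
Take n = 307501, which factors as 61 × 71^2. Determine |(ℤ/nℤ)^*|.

298200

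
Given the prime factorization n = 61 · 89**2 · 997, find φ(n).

468040320

φ(481731457) = 481731457 · (1 − 1/61) · (1 − 1/89) · (1 − 1/997)
       = 481731457 · 5258880/5412713 = 468040320.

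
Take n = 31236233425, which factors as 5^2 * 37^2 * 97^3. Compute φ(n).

φ(31236233425) = 31236233425 · (1 − 1/5) · (1 − 1/37) · (1 − 1/97)
       = 31236233425 · 13824/17945 = 24062952960.

24062952960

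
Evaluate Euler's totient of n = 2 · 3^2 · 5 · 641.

15360

φ(57690) = 57690 · (1 − 1/2) · (1 − 1/3) · (1 − 1/5) · (1 − 1/641)
       = 57690 · 5120/19230 = 15360.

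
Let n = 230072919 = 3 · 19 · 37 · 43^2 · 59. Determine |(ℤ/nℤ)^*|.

φ(3) = 3 − 1 = 2.
φ(19) = 19 − 1 = 18.
φ(37) = 37 − 1 = 36.
φ(43^2) = 43^2 − 43^1 = 1849 − 43 = 1806.
φ(59) = 59 − 1 = 58.
φ(230072919) = 2 × 18 × 36 × 1806 × 58 = 135753408.

135753408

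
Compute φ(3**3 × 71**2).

φ(3^3) = 3^2·(3−1) = 9·2 = 18.
φ(71^2) = 71^2 − 71^1 = 5041 − 71 = 4970.
φ(136107) = 18 × 4970 = 89460.

89460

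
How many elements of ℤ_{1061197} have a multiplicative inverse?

931392

1061197 = 23 · 29 · 37 · 43.
φ(1061197) = 1061197 · (1 − 1/23) · (1 − 1/29) · (1 − 1/37) · (1 − 1/43)
       = 1061197 · 931392/1061197 = 931392.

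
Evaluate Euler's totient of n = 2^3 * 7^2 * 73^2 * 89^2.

6915718656

φ(2^3) = 2^2·(2−1) = 4·1 = 4.
φ(7^2) = 7^2 − 7^1 = 49 − 7 = 42.
φ(73^2) = 73^2 − 73^1 = 5329 − 73 = 5256.
φ(89^2) = 89^2 − 89^1 = 7921 − 89 = 7832.
Multiply: 4 · 42 · 5256 · 7832 = 6915718656.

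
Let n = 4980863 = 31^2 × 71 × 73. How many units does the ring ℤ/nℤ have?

4687200

φ(31^2) = 31^2 − 31^1 = 961 − 31 = 930.
φ(71) = 71 − 1 = 70.
φ(73) = 73 − 1 = 72.
Multiply: 930 · 70 · 72 = 4687200.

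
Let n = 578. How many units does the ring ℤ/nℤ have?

First factor: 578 = 2 * 17^2.
φ(2) = 2 − 1 = 1.
φ(17^2) = 17^2 − 17^1 = 289 − 17 = 272.
φ(578) = 1 × 272 = 272.

272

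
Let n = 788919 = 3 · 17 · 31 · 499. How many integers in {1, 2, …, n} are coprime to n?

φ(3) = 3 − 1 = 2.
φ(17) = 17 − 1 = 16.
φ(31) = 31 − 1 = 30.
φ(499) = 499 − 1 = 498.
Multiply: 2 · 16 · 30 · 498 = 478080.

478080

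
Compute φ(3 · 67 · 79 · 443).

φ(3) = 3 − 1 = 2.
φ(67) = 67 − 1 = 66.
φ(79) = 79 − 1 = 78.
φ(443) = 443 − 1 = 442.
Since φ is multiplicative, φ(7034397) = 2 · 66 · 78 · 442 = 4550832.

4550832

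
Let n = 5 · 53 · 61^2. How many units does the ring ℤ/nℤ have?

φ(5) = 5 − 1 = 4.
φ(53) = 53 − 1 = 52.
φ(61^2) = 61^1·(61−1) = 61·60 = 3660.
Multiply: 4 · 52 · 3660 = 761280.

761280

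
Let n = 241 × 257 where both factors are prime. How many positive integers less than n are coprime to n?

61440

φ(pq) = (p−1)(q−1) = 240 · 256 = 61440.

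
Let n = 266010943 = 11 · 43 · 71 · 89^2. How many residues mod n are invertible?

230260800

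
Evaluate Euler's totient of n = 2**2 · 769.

φ(2^2) = 2^2 − 2^1 = 4 − 2 = 2.
φ(769) = 769 − 1 = 768.
Since φ is multiplicative, φ(3076) = 2 · 768 = 1536.

1536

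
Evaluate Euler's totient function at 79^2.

6162

φ(6241) = 6241 · (1 − 1/79)
       = 6241 · 78/79 = 6162.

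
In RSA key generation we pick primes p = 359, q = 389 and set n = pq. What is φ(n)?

138904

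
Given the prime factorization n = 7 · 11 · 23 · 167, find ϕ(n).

219120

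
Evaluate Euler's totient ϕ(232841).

181440

Factor 232841: 232841 = 7 * 29 * 31 * 37.
φ(232841) = 232841 · (1 − 1/7) · (1 − 1/29) · (1 − 1/31) · (1 − 1/37)
       = 232841 · 181440/232841 = 181440.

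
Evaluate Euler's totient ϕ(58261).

58261 = 7^2 · 29 · 41.
φ(7^2) = 7^2 − 7^1 = 49 − 7 = 42.
φ(29) = 29 − 1 = 28.
φ(41) = 41 − 1 = 40.
Since φ is multiplicative, φ(58261) = 42 · 28 · 40 = 47040.

47040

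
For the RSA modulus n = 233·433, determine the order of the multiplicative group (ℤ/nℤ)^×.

100224

φ(n) = (p − 1)(q − 1) = (233−1)(433−1) = 232·432 = 100224.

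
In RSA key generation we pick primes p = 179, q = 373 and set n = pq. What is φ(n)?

66216

φ(n) = (p − 1)(q − 1) = (179−1)(373−1) = 178·372 = 66216.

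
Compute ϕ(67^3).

296274

φ(300763) = 300763 · (1 − 1/67)
       = 300763 · 66/67 = 296274.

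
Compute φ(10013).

8640

10013 = 17 · 19 · 31.
φ(10013) = 10013 · (1 − 1/17) · (1 − 1/19) · (1 − 1/31)
       = 10013 · 8640/10013 = 8640.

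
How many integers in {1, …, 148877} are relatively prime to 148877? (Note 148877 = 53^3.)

146068

φ(148877) = 148877 · (1 − 1/53)
       = 148877 · 52/53 = 146068.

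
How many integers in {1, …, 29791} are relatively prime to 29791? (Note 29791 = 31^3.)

φ(29791) = 29791 · (1 − 1/31)
       = 29791 · 30/31 = 28830.

28830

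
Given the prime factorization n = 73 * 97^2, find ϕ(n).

φ(73) = 73 − 1 = 72.
φ(97^2) = 97^1·(97−1) = 97·96 = 9312.
Multiply: 72 · 9312 = 670464.

670464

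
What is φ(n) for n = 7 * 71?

φ(7) = 7 − 1 = 6.
φ(71) = 71 − 1 = 70.
Since φ is multiplicative, φ(497) = 6 · 70 = 420.

420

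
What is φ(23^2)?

506

φ(23^2) = 23^2 − 23^1 = 529 − 23 = 506.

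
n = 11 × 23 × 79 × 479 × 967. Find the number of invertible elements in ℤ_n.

φ(11) = 11 − 1 = 10.
φ(23) = 23 − 1 = 22.
φ(79) = 79 − 1 = 78.
φ(479) = 479 − 1 = 478.
φ(967) = 967 − 1 = 966.
Since φ is multiplicative, φ(9257838491) = 10 · 22 · 78 · 478 · 966 = 7923595680.

7923595680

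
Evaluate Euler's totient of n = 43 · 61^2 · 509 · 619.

φ(50412305213) = 50412305213 · (1 − 1/43) · (1 − 1/61) · (1 − 1/509) · (1 − 1/619)
       = 50412305213 · 791138880/826431233 = 48259471680.

48259471680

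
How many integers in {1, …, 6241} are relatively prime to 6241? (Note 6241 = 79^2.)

6162

φ(6241) = 6241 · (1 − 1/79)
       = 6241 · 78/79 = 6162.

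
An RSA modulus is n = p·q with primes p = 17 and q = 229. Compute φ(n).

3648

φ(17) = 17 − 1 = 16.
φ(229) = 229 − 1 = 228.
Since φ is multiplicative, φ(3893) = 16 · 228 = 3648.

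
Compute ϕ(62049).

36288

Prime factorization: 62049 = 3 · 13 · 37 · 43.
φ(3) = 3 − 1 = 2.
φ(13) = 13 − 1 = 12.
φ(37) = 37 − 1 = 36.
φ(43) = 43 − 1 = 42.
Since φ is multiplicative, φ(62049) = 2 · 12 · 36 · 42 = 36288.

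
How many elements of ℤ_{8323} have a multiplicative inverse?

6720

Prime factorization: 8323 = 7 × 29 × 41.
φ(7) = 7 − 1 = 6.
φ(29) = 29 − 1 = 28.
φ(41) = 41 − 1 = 40.
Multiply: 6 · 28 · 40 = 6720.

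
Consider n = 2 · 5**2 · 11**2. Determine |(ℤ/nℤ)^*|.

φ(2) = 2 − 1 = 1.
φ(5^2) = 5^1·(5−1) = 5·4 = 20.
φ(11^2) = 11^2 − 11^1 = 121 − 11 = 110.
Multiply: 1 · 20 · 110 = 2200.

2200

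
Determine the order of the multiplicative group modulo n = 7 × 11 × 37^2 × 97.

φ(7) = 7 − 1 = 6.
φ(11) = 11 − 1 = 10.
φ(37^2) = 37^1·(37−1) = 37·36 = 1332.
φ(97) = 97 − 1 = 96.
Multiply: 6 · 10 · 1332 · 96 = 7672320.

7672320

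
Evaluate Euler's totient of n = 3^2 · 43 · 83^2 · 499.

φ(3^2) = 3^1·(3−1) = 3·2 = 6.
φ(43) = 43 − 1 = 42.
φ(83^2) = 83^2 − 83^1 = 6889 − 83 = 6806.
φ(499) = 499 − 1 = 498.
Since φ is multiplicative, φ(1330355457) = 6 · 42 · 6806 · 498 = 854125776.

854125776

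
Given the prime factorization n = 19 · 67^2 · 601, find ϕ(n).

47757600

φ(51259891) = 51259891 · (1 − 1/19) · (1 − 1/67) · (1 − 1/601)
       = 51259891 · 712800/765073 = 47757600.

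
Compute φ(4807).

3960

4807 = 11 × 19 × 23.
φ(4807) = 4807 · (1 − 1/11) · (1 − 1/19) · (1 − 1/23)
       = 4807 · 3960/4807 = 3960.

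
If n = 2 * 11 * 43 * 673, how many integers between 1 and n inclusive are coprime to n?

φ(636658) = 636658 · (1 − 1/2) · (1 − 1/11) · (1 − 1/43) · (1 − 1/673)
       = 636658 · 282240/636658 = 282240.

282240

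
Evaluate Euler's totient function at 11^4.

φ(11^4) = 11^4 − 11^3 = 14641 − 1331 = 13310.

13310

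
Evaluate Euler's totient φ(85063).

71280

Factor 85063: 85063 = 11**2 × 19 × 37.
φ(85063) = 85063 · (1 − 1/11) · (1 − 1/19) · (1 − 1/37)
       = 85063 · 6480/7733 = 71280.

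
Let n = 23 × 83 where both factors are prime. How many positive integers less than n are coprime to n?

1804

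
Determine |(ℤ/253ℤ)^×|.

220

253 = 11 × 23.
φ(253) = 253 · (1 − 1/11) · (1 − 1/23)
       = 253 · 220/253 = 220.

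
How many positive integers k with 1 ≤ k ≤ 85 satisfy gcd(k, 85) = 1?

64

Prime factorization: 85 = 5 × 17.
φ(5) = 5 − 1 = 4.
φ(17) = 17 − 1 = 16.
φ(85) = 4 × 16 = 64.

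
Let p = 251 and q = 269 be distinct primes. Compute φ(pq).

67000

φ(251) = 251 − 1 = 250.
φ(269) = 269 − 1 = 268.
Since φ is multiplicative, φ(67519) = 250 · 268 = 67000.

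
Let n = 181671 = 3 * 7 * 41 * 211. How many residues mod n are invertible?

100800

φ(181671) = 181671 · (1 − 1/3) · (1 − 1/7) · (1 − 1/41) · (1 − 1/211)
       = 181671 · 100800/181671 = 100800.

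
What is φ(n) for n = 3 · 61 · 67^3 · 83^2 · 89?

φ(3) = 3 − 1 = 2.
φ(61) = 61 − 1 = 60.
φ(67^3) = 67^3 − 67^2 = 300763 − 4489 = 296274.
φ(83^2) = 83^1·(83−1) = 83·82 = 6806.
φ(89) = 89 − 1 = 88.
Multiply: 2 · 60 · 296274 · 6806 · 88 = 21293615312640.

21293615312640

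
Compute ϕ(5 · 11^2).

440

φ(5) = 5 − 1 = 4.
φ(11^2) = 11^1·(11−1) = 11·10 = 110.
Multiply: 4 · 110 = 440.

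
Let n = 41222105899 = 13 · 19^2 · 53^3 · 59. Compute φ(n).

34768858176

φ(41222105899) = 41222105899 · (1 − 1/13) · (1 − 1/19) · (1 − 1/53) · (1 − 1/59)
       = 41222105899 · 651456/772369 = 34768858176.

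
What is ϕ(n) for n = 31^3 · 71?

φ(31^3) = 31^2·(31−1) = 961·30 = 28830.
φ(71) = 71 − 1 = 70.
Multiply: 28830 · 70 = 2018100.

2018100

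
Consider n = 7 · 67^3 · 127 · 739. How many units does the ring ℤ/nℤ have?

φ(197592568873) = 197592568873 · (1 − 1/7) · (1 − 1/67) · (1 − 1/127) · (1 − 1/739)
       = 197592568873 · 36823248/44017057 = 165299560272.

165299560272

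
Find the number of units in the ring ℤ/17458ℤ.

7056

First factor: 17458 = 2 · 7 · 29 · 43.
φ(2) = 2 − 1 = 1.
φ(7) = 7 − 1 = 6.
φ(29) = 29 − 1 = 28.
φ(43) = 43 − 1 = 42.
Since φ is multiplicative, φ(17458) = 1 · 6 · 28 · 42 = 7056.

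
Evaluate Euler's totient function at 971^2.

φ(971^2) = 971^1·(971−1) = 971·970 = 941870.

941870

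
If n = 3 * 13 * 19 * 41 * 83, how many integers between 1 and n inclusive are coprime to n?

1416960

φ(3) = 3 − 1 = 2.
φ(13) = 13 − 1 = 12.
φ(19) = 19 − 1 = 18.
φ(41) = 41 − 1 = 40.
φ(83) = 83 − 1 = 82.
φ(2521623) = 2 × 12 × 18 × 40 × 82 = 1416960.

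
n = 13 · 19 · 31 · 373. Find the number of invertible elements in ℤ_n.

φ(2856061) = 2856061 · (1 − 1/13) · (1 − 1/19) · (1 − 1/31) · (1 − 1/373)
       = 2856061 · 2410560/2856061 = 2410560.

2410560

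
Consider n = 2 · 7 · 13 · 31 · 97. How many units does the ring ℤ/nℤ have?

207360

φ(2) = 2 − 1 = 1.
φ(7) = 7 − 1 = 6.
φ(13) = 13 − 1 = 12.
φ(31) = 31 − 1 = 30.
φ(97) = 97 − 1 = 96.
Multiply: 1 · 6 · 12 · 30 · 96 = 207360.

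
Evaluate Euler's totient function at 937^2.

φ(877969) = 877969 · (1 − 1/937)
       = 877969 · 936/937 = 877032.

877032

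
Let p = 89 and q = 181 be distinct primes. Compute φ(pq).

φ(89) = 89 − 1 = 88.
φ(181) = 181 − 1 = 180.
Since φ is multiplicative, φ(16109) = 88 · 180 = 15840.

15840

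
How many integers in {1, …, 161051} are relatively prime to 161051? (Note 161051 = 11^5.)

φ(11^5) = 11^4·(11−1) = 14641·10 = 146410.

146410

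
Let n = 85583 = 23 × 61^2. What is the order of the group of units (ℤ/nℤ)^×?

φ(23) = 23 − 1 = 22.
φ(61^2) = 61^1·(61−1) = 61·60 = 3660.
Since φ is multiplicative, φ(85583) = 22 · 3660 = 80520.

80520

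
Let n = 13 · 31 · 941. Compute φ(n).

φ(13) = 13 − 1 = 12.
φ(31) = 31 − 1 = 30.
φ(941) = 941 − 1 = 940.
φ(379223) = 12 × 30 × 940 = 338400.

338400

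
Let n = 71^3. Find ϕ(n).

352870

φ(71^3) = 71^2·(71−1) = 5041·70 = 352870.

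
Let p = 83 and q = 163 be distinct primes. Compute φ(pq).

13284

φ(83) = 83 − 1 = 82.
φ(163) = 163 − 1 = 162.
φ(13529) = 82 × 162 = 13284.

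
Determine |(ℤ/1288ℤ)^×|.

1288 = 2^3 · 7 · 23.
φ(2^3) = 2^2·(2−1) = 4·1 = 4.
φ(7) = 7 − 1 = 6.
φ(23) = 23 − 1 = 22.
Multiply: 4 · 6 · 22 = 528.

528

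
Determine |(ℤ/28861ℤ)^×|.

22680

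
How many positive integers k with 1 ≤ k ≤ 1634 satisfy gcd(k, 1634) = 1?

First factor: 1634 = 2 · 19 · 43.
φ(1634) = 1634 · (1 − 1/2) · (1 − 1/19) · (1 − 1/43)
       = 1634 · 756/1634 = 756.

756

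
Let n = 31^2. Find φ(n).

930

φ(961) = 961 · (1 − 1/31)
       = 961 · 30/31 = 930.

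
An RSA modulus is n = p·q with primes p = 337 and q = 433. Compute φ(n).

145152

φ(pq) = (p−1)(q−1) = 336 · 432 = 145152.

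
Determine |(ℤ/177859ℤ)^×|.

Factor 177859: 177859 = 11 · 19 · 23 · 37.
φ(177859) = 177859 · (1 − 1/11) · (1 − 1/19) · (1 − 1/23) · (1 − 1/37)
       = 177859 · 142560/177859 = 142560.

142560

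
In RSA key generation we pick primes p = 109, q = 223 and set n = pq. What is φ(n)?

φ(n) = (p − 1)(q − 1) = (109−1)(223−1) = 108·222 = 23976.

23976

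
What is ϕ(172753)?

133056

Factor 172753: 172753 = 7 · 23 · 29 · 37.
φ(7) = 7 − 1 = 6.
φ(23) = 23 − 1 = 22.
φ(29) = 29 − 1 = 28.
φ(37) = 37 − 1 = 36.
Multiply: 6 · 22 · 28 · 36 = 133056.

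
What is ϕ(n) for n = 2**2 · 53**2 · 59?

φ(662924) = 662924 · (1 − 1/2) · (1 − 1/53) · (1 − 1/59)
       = 662924 · 3016/6254 = 319696.

319696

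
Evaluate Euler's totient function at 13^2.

156

φ(13^2) = 13^2 − 13^1 = 169 − 13 = 156.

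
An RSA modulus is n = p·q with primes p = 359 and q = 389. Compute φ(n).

138904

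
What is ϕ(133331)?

105600

First factor: 133331 = 11 · 17 · 23 · 31.
φ(11) = 11 − 1 = 10.
φ(17) = 17 − 1 = 16.
φ(23) = 23 − 1 = 22.
φ(31) = 31 − 1 = 30.
Multiply: 10 · 16 · 22 · 30 = 105600.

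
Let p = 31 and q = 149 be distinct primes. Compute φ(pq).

φ(n) = (p − 1)(q − 1) = (31−1)(149−1) = 30·148 = 4440.

4440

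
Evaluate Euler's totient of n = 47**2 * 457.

985872

φ(47^2) = 47^2 − 47^1 = 2209 − 47 = 2162.
φ(457) = 457 − 1 = 456.
Multiply: 2162 · 456 = 985872.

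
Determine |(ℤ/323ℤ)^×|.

288

323 = 17 * 19.
φ(17) = 17 − 1 = 16.
φ(19) = 19 − 1 = 18.
φ(323) = 16 × 18 = 288.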